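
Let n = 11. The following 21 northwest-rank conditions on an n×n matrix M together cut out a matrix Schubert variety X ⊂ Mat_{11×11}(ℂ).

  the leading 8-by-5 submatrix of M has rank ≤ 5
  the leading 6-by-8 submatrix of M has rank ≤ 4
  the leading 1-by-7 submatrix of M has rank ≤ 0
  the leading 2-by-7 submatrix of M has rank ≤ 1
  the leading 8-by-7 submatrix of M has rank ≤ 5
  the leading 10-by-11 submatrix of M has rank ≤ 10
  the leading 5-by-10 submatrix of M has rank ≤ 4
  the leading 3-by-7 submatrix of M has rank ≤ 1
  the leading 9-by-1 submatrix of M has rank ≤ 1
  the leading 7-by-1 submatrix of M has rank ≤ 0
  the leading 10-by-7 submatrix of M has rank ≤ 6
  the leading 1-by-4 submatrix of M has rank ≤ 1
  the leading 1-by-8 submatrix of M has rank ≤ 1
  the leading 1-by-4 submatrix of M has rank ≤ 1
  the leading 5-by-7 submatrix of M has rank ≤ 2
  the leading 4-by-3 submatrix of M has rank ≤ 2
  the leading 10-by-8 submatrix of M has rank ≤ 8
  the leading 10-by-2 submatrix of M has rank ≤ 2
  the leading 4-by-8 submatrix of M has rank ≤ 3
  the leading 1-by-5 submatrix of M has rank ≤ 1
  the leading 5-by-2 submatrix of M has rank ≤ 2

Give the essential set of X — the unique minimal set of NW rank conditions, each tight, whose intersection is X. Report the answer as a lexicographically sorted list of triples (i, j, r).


Computing R[i][j] = min implied NW-rank bound (n=11, 21 conditions):

  R[1]: 0, 0, 0, 0, 0, 0, 0, 1, 1, 1, 1
  R[2]: 0, 1, 1, 1, 1, 1, 1, 2, 2, 2, 2
  R[3]: 0, 1, 1, 1, 1, 1, 1, 2, 3, 3, 3
  R[4]: 0, 1, 2, 2, 2, 2, 2, 3, 4, 4, 4
  R[5]: 0, 1, 2, 2, 2, 2, 2, 3, 4, 4, 5
  R[6]: 0, 1, 2, 3, 3, 3, 3, 4, 5, 5, 6
  R[7]: 0, 1, 2, 3, 4, 4, 4, 5, 6, 6, 7
  R[8]: 1, 2, 3, 4, 5, 5, 5, 6, 7, 7, 8
  R[9]: 1, 2, 3, 4, 5, 6, 6, 7, 8, 8, 9
  R[10]: 1, 2, 3, 4, 5, 6, 6, 7, 8, 9, 10
  R[11]: 1, 2, 3, 4, 5, 6, 7, 8, 9, 10, 11

so w = (8, 2, 9, 3, 11, 4, 5, 1, 6, 10, 7).

ℓ(w)=24; the 6 essential cells (i,j,r):

[(1, 7, 0), (3, 7, 1), (5, 7, 2), (5, 10, 4), (7, 1, 0), (10, 7, 6)]


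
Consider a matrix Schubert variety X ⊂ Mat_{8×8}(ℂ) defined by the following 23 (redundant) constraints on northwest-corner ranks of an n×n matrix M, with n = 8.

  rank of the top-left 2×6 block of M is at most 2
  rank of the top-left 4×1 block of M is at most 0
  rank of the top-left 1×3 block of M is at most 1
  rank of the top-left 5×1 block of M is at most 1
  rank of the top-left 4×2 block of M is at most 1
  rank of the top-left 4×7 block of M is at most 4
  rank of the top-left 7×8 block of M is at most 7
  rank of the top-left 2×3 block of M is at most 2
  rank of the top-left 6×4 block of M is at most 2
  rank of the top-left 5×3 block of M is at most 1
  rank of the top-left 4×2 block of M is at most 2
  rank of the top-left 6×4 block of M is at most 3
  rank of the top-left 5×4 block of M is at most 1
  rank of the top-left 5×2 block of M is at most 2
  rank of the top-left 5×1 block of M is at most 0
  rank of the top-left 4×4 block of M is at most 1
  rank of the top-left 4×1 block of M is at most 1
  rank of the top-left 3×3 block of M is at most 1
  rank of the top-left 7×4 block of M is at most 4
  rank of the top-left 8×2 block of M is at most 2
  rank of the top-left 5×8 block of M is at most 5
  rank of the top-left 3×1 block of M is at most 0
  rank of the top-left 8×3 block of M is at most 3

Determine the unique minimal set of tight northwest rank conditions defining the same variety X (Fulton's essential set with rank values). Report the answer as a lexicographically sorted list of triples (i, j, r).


The tightest implied rank at each (i,j), from the 23 conditions:

  R[1]: 0 1 1 1 1 1 1 1
  R[2]: 0 1 1 1 2 2 2 2
  R[3]: 0 1 1 1 2 3 3 3
  R[4]: 0 1 1 1 2 3 4 4
  R[5]: 0 1 1 1 2 3 4 5
  R[6]: 1 2 2 2 3 4 5 6
  R[7]: 1 2 3 3 4 5 6 7
  R[8]: 1 2 3 4 5 6 7 8

the unique w with this rank table is (2, 5, 6, 7, 8, 1, 3, 4).

Fulton essential set (2 of the 13 Rothe cells):

[(5, 1, 0), (5, 4, 1)]


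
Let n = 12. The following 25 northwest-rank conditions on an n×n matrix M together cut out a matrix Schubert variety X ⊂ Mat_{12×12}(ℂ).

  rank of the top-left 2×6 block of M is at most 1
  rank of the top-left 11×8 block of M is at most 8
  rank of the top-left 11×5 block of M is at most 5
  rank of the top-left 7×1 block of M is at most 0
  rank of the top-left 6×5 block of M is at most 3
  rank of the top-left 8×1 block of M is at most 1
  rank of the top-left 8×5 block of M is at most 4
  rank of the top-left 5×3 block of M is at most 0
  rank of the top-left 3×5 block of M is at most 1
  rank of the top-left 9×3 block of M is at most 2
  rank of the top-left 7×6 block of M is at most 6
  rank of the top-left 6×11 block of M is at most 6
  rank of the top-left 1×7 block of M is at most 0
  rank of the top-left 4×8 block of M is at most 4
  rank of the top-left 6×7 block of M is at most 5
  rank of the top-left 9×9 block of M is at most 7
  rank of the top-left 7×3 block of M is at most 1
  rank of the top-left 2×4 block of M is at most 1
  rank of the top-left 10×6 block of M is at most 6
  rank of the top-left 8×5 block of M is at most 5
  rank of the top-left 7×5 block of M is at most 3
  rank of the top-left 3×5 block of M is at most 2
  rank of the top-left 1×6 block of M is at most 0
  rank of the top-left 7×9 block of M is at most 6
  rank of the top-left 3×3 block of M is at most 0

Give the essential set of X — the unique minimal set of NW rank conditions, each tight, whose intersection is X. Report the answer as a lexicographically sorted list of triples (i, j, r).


The tightest implied rank at each (i,j), from the 25 conditions:

  0 | 0 | 0 | 0 | 0 | 0 | 0 | 1 | 1 | 1 | 1 | 1
  0 | 0 | 0 | 1 | 1 | 1 | 1 | 2 | 2 | 2 | 2 | 2
  0 | 0 | 0 | 1 | 1 | 2 | 2 | 3 | 3 | 3 | 3 | 3
  0 | 0 | 0 | 1 | 2 | 3 | 3 | 4 | 4 | 4 | 4 | 4
  0 | 0 | 0 | 1 | 2 | 3 | 4 | 5 | 5 | 5 | 5 | 5
  0 | 1 | 1 | 2 | 3 | 4 | 5 | 6 | 6 | 6 | 6 | 6
  0 | 1 | 1 | 2 | 3 | 4 | 5 | 6 | 6 | 7 | 7 | 7
  1 | 2 | 2 | 3 | 4 | 5 | 6 | 7 | 7 | 8 | 8 | 8
  1 | 2 | 2 | 3 | 4 | 5 | 6 | 7 | 7 | 8 | 9 | 9
  1 | 2 | 3 | 4 | 5 | 6 | 7 | 8 | 8 | 9 | 10 | 10
  1 | 2 | 3 | 4 | 5 | 6 | 7 | 8 | 9 | 10 | 11 | 11
  1 | 2 | 3 | 4 | 5 | 6 | 7 | 8 | 9 | 10 | 11 | 12

giving w = (8, 4, 6, 5, 7, 2, 10, 1, 11, 3, 9, 12) via Δ²R.

ℓ(w)=26; the 8 essential cells (i,j,r):

[(1, 7, 0), (3, 5, 1), (5, 3, 0), (7, 1, 0), (7, 3, 1), (7, 9, 6), (9, 3, 2), (9, 9, 7)]


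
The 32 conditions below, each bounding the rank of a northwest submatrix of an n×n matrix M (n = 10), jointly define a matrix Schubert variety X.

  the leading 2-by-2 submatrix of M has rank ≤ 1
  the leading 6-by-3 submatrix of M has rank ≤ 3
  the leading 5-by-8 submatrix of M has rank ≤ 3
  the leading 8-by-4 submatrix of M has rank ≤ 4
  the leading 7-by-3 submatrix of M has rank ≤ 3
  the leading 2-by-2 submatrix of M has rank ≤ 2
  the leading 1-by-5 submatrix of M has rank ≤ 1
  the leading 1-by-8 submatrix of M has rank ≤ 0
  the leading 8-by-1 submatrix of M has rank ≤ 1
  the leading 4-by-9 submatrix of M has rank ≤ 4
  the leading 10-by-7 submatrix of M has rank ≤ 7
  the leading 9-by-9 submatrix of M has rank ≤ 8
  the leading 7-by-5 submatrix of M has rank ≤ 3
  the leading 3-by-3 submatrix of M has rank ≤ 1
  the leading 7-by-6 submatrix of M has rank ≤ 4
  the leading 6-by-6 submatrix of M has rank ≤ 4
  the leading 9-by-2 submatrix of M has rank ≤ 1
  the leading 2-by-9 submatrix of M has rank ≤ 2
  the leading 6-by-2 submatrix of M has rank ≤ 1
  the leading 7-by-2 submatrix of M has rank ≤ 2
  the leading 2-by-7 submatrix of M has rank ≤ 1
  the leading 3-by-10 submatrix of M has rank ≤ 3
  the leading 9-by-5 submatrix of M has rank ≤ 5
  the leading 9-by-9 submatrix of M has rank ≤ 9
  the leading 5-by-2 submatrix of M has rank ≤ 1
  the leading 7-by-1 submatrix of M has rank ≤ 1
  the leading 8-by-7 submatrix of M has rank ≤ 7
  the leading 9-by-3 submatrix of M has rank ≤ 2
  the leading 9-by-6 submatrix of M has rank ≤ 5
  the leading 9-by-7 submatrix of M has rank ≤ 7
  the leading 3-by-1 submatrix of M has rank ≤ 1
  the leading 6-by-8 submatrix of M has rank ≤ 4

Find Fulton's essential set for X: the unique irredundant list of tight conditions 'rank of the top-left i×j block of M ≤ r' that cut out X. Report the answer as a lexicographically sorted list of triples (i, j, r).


Recovering R(i,j) via the rank-extension bound from the 32 conditions:

  0  0  0  0  0  0  0  0  1  1
  1  1  1  1  1  1  1  1  2  2
  1  1  1  2  2  2  2  2  3  3
  1  1  2  3  3  3  3  3  4  4
  1  1  2  3  3  3  3  3  4  5
  1  1  2  3  3  4  4  4  5  6
  1  1  2  3  3  4  5  5  6  7
  1  1  2  3  4  5  6  6  7  8
  1  1  2  3  4  5  6  7  8  9
  1  2  3  4  5  6  7  8  9  10

second differences of R give the permutation w = (9, 1, 4, 3, 10, 6, 7, 5, 8, 2).

D(w) has 22 cells with 5 SE-corners; essential set:

[(1, 8, 0), (3, 3, 1), (5, 8, 3), (7, 5, 3), (9, 2, 1)]


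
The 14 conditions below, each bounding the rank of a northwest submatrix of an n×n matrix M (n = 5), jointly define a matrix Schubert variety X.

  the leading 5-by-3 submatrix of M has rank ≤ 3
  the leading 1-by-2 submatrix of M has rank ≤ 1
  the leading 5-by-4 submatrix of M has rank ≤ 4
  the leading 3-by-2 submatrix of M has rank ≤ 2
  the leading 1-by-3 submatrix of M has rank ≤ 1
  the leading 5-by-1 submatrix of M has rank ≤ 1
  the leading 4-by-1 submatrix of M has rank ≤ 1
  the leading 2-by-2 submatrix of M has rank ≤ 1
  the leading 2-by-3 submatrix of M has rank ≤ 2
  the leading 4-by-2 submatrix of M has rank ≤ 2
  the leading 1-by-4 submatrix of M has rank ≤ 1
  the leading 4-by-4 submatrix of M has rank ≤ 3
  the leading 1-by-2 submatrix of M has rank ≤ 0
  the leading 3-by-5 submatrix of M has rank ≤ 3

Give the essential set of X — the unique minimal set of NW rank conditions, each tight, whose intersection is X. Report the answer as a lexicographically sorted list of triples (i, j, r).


Computing R[i][j] = min implied NW-rank bound (n=5, 14 conditions):

  row 1: 0 0 1 1 1
  row 2: 1 1 2 2 2
  row 3: 1 2 3 3 3
  row 4: 1 2 3 3 4
  row 5: 1 2 3 4 5

hence w(1..5) = (3, 1, 2, 5, 4).

Fulton essential set (2 of the 3 Rothe cells):

[(1, 2, 0), (4, 4, 3)]


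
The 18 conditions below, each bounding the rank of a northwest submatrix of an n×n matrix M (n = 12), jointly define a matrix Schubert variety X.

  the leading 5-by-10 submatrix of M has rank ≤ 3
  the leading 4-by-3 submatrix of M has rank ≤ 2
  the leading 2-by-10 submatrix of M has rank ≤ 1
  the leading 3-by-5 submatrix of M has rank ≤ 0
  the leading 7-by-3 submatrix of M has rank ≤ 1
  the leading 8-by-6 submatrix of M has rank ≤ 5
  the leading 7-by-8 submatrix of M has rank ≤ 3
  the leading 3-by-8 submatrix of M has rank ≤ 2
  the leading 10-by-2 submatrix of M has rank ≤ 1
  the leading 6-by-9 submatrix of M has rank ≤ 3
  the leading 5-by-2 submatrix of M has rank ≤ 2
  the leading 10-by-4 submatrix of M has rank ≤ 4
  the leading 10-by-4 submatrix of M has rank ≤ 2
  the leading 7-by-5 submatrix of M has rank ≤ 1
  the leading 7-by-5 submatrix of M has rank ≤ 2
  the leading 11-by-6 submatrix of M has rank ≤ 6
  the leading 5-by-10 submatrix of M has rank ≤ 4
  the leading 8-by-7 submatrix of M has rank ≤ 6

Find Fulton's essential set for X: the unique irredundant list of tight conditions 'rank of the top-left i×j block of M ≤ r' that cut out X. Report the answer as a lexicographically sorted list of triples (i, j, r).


Reconstructing r_w from the 18 given conditions:

  i=1: 0, 0, 0, 0, 0, 1, 1, 1, 1, 1, 1, 1
  i=2: 0, 0, 0, 0, 0, 1, 1, 1, 1, 1, 2, 2
  i=3: 0, 0, 0, 0, 0, 1, 2, 2, 2, 2, 3, 3
  i=4: 1, 1, 1, 1, 1, 2, 3, 3, 3, 3, 4, 4
  i=5: 1, 1, 1, 1, 1, 2, 3, 3, 3, 3, 4, 5
  i=6: 1, 1, 1, 1, 1, 2, 3, 3, 3, 4, 5, 6
  i=7: 1, 1, 1, 1, 1, 2, 3, 3, 4, 5, 6, 7
  i=8: 1, 1, 2, 2, 2, 3, 4, 4, 5, 6, 7, 8
  i=9: 1, 1, 2, 2, 3, 4, 5, 5, 6, 7, 8, 9
  i=10: 1, 1, 2, 2, 3, 4, 5, 6, 7, 8, 9, 10
  i=11: 1, 2, 3, 3, 4, 5, 6, 7, 8, 9, 10, 11
  i=12: 1, 2, 3, 4, 5, 6, 7, 8, 9, 10, 11, 12

the unique w with this rank table is (6, 11, 7, 1, 12, 10, 9, 3, 5, 8, 2, 4).

Rothe diagram D(w) (42 cells), 8 SE-corners (essential conditions):

[(2, 10, 1), (3, 5, 0), (5, 10, 3), (6, 9, 3), (7, 5, 1), (7, 8, 3), (10, 2, 1), (10, 4, 2)]


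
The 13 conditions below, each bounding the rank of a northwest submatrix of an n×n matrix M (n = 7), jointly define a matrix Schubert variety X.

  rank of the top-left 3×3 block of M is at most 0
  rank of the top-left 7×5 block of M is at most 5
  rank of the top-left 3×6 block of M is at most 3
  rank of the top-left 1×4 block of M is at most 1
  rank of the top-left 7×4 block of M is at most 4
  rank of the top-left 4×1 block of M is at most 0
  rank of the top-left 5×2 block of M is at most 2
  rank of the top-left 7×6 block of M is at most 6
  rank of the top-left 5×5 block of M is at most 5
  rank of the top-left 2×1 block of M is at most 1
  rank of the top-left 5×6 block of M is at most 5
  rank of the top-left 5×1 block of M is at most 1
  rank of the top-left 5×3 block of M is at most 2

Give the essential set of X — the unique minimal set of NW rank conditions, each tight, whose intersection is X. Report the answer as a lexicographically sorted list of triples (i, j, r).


Recovering R(i,j) via the rank-extension bound from the 13 conditions:

  i=1: 0 | 0 | 0 | 1 | 1 | 1 | 1
  i=2: 0 | 0 | 0 | 1 | 2 | 2 | 2
  i=3: 0 | 0 | 0 | 1 | 2 | 3 | 3
  i=4: 0 | 1 | 1 | 2 | 3 | 4 | 4
  i=5: 1 | 2 | 2 | 3 | 4 | 5 | 5
  i=6: 1 | 2 | 3 | 4 | 5 | 6 | 6
  i=7: 1 | 2 | 3 | 4 | 5 | 6 | 7

hence w(1..7) = (4, 5, 6, 2, 1, 3, 7).

ℓ(w)=10; the 2 essential cells (i,j,r):

[(3, 3, 0), (4, 1, 0)]


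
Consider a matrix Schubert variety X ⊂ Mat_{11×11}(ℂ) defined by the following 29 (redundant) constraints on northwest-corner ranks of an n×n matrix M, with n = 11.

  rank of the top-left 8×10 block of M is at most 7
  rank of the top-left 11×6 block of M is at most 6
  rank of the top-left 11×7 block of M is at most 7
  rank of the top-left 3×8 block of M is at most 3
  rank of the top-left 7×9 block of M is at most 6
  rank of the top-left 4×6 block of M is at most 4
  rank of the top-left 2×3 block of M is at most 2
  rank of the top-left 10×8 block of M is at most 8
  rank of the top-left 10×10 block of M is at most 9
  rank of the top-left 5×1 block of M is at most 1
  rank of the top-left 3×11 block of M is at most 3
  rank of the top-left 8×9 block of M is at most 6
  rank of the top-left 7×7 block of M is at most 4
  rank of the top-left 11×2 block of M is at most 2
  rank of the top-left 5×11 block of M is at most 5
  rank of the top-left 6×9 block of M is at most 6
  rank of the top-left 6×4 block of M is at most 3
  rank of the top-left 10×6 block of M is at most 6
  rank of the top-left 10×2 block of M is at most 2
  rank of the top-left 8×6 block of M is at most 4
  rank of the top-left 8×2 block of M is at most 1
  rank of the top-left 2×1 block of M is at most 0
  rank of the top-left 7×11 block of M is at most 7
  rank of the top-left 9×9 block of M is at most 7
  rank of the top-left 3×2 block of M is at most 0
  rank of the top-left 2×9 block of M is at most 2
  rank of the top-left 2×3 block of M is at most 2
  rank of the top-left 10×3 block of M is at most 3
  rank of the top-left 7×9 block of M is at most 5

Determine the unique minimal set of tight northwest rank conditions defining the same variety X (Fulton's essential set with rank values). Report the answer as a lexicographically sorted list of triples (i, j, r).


Rank table r_w(11×11) implied by the 29 constraints:

  0  0  1  1  1  1  1  1  1  1  1
  0  0  1  2  2  2  2  2  2  2  2
  0  0  1  2  3  3  3  3  3  3  3
  1  1  2  3  4  4  4  4  4  4  4
  1  1  2  3  4  4  4  5  5  5  5
  1  1  2  3  4  4  4  5  5  6  6
  1  1  2  3  4  4  4  5  5  6  7
  1  1  2  3  4  4  5  6  6  7  8
  1  2  3  4  5  5  6  7  7  8  9
  1  2  3  4  5  6  7  8  8  9  10
  1  2  3  4  5  6  7  8  9  10  11

reading off 1-entries of Δ²R: w = (3, 4, 5, 1, 8, 10, 11, 7, 2, 6, 9).

5 SE-corners of the 19-cell Rothe diagram give Ess(w):

[(3, 2, 0), (7, 7, 4), (7, 9, 5), (8, 2, 1), (8, 6, 4)]


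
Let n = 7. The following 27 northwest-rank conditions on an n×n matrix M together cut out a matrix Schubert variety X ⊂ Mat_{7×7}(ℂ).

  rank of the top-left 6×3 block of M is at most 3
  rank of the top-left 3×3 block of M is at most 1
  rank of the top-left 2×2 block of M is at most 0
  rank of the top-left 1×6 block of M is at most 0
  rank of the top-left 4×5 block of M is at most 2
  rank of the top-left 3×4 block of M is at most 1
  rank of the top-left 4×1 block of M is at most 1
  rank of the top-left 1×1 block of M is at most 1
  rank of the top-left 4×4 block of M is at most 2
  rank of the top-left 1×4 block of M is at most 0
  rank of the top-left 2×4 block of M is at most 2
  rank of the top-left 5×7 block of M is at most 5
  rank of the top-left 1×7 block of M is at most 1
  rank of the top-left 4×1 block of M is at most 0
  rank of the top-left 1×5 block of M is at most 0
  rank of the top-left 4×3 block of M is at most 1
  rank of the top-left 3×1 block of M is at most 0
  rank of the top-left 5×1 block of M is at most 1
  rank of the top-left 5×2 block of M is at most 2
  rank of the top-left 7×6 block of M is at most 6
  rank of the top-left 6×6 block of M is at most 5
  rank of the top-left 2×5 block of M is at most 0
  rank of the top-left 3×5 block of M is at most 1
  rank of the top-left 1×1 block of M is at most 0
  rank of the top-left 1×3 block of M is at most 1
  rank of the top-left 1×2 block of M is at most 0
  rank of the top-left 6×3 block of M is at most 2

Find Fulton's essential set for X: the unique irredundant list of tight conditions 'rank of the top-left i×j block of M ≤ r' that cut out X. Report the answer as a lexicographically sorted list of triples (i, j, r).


Recovering R(i,j) via the rank-extension bound from the 27 conditions:

  row 1: 0 | 0 | 0 | 0 | 0 | 0 | 1
  row 2: 0 | 0 | 0 | 0 | 0 | 1 | 2
  row 3: 0 | 1 | 1 | 1 | 1 | 2 | 3
  row 4: 0 | 1 | 1 | 2 | 2 | 3 | 4
  row 5: 1 | 2 | 2 | 3 | 3 | 4 | 5
  row 6: 1 | 2 | 2 | 3 | 4 | 5 | 6
  row 7: 1 | 2 | 3 | 4 | 5 | 6 | 7

the unique w with this rank table is (7, 6, 2, 4, 1, 5, 3).

Rothe diagram D(w) (15 cells), 5 SE-corners (essential conditions):

[(1, 6, 0), (2, 5, 0), (4, 1, 0), (4, 3, 1), (6, 3, 2)]


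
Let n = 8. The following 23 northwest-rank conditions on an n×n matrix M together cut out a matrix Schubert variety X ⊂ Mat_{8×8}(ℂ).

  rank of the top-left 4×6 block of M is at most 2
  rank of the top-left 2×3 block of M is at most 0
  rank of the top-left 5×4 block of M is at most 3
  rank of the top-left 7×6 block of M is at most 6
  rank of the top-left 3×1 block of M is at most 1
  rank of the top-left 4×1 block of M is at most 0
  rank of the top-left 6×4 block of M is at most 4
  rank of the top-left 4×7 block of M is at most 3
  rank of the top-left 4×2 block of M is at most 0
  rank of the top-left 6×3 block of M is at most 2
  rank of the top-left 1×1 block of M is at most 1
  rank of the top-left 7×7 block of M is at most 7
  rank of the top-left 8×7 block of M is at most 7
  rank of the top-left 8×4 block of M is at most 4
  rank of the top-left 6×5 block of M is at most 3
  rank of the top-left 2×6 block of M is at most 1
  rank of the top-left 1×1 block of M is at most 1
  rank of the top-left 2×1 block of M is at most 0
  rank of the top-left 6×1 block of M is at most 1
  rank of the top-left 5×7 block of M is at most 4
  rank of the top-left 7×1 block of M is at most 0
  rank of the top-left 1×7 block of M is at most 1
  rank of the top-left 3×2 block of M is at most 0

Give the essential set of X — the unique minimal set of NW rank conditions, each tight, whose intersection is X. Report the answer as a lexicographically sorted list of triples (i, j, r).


The tightest implied rank at each (i,j), from the 23 conditions:

  row 1: 0, 0, 0, 1, 1, 1, 1, 1
  row 2: 0, 0, 0, 1, 1, 1, 2, 2
  row 3: 0, 0, 1, 2, 2, 2, 3, 3
  row 4: 0, 0, 1, 2, 2, 2, 3, 4
  row 5: 0, 1, 2, 3, 3, 3, 4, 5
  row 6: 0, 1, 2, 3, 3, 4, 5, 6
  row 7: 0, 1, 2, 3, 4, 5, 6, 7
  row 8: 1, 2, 3, 4, 5, 6, 7, 8

giving w = (4, 7, 3, 8, 2, 6, 5, 1) via Δ²R.

ℓ(w)=18; the 6 essential cells (i,j,r):

[(2, 3, 0), (2, 6, 1), (4, 2, 0), (4, 6, 2), (6, 5, 3), (7, 1, 0)]


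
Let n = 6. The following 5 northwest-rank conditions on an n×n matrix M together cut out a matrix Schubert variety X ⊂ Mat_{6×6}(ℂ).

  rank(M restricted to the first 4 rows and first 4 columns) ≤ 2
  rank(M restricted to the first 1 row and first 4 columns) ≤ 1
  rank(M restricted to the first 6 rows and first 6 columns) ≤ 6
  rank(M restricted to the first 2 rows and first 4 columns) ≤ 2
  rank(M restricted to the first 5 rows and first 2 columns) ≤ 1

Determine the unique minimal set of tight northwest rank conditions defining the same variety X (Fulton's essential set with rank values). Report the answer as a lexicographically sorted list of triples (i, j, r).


Rank table r_w(6×6) implied by the 5 constraints:

  1  1  1  1  1  1
  1  1  2  2  2  2
  1  1  2  2  3  3
  1  1  2  2  3  4
  1  1  2  3  4  5
  1  2  3  4  5  6

second differences of R give the permutation w = (1, 3, 5, 6, 4, 2).

2 SE-corners of the 6-cell Rothe diagram give Ess(w):

[(4, 4, 2), (5, 2, 1)]


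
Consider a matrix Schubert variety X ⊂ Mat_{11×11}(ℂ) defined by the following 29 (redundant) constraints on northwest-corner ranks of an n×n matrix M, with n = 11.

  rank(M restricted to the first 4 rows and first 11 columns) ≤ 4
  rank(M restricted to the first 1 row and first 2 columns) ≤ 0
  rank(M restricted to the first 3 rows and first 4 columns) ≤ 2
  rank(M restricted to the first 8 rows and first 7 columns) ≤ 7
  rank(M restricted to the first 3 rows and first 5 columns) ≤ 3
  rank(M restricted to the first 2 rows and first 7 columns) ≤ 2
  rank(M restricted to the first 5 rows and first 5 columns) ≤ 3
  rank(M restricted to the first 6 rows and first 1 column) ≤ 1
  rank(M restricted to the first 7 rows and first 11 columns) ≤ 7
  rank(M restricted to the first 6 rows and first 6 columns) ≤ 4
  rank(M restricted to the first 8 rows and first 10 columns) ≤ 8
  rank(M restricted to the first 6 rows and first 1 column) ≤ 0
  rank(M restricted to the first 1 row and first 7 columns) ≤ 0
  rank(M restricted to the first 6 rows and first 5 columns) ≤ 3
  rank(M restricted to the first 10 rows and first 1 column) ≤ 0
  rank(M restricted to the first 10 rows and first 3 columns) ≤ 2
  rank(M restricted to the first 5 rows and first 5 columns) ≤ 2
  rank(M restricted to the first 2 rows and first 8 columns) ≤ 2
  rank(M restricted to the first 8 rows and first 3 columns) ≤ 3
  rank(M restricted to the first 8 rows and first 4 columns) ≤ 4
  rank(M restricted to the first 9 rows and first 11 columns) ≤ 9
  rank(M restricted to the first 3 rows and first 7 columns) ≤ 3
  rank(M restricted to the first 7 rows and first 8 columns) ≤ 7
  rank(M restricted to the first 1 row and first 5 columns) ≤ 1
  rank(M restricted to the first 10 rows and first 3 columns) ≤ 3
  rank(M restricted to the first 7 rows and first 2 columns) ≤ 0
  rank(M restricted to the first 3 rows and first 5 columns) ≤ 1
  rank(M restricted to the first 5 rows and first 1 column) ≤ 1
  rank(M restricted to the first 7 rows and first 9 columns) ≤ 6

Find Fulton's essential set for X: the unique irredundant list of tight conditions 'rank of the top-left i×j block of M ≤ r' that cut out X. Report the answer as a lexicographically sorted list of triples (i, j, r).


Computing R[i][j] = min implied NW-rank bound (n=11, 29 conditions):

  row 1: 0 0 0 0 0 0 0 1 1 1 1
  row 2: 0 0 1 1 1 1 1 2 2 2 2
  row 3: 0 0 1 1 1 2 2 3 3 3 3
  row 4: 0 0 1 2 2 3 3 4 4 4 4
  row 5: 0 0 1 2 2 3 4 5 5 5 5
  row 6: 0 0 1 2 3 4 5 6 6 6 6
  row 7: 0 0 1 2 3 4 5 6 6 7 7
  row 8: 0 1 2 3 4 5 6 7 7 8 8
  row 9: 0 1 2 3 4 5 6 7 8 9 9
  row 10: 0 1 2 3 4 5 6 7 8 9 10
  row 11: 1 2 3 4 5 6 7 8 9 10 11

giving w = (8, 3, 6, 4, 7, 5, 10, 2, 9, 11, 1) via Δ²R.

|D(w)|=26, |Ess(w)|=6:

[(1, 7, 0), (3, 5, 1), (5, 5, 2), (7, 2, 0), (7, 9, 6), (10, 1, 0)]


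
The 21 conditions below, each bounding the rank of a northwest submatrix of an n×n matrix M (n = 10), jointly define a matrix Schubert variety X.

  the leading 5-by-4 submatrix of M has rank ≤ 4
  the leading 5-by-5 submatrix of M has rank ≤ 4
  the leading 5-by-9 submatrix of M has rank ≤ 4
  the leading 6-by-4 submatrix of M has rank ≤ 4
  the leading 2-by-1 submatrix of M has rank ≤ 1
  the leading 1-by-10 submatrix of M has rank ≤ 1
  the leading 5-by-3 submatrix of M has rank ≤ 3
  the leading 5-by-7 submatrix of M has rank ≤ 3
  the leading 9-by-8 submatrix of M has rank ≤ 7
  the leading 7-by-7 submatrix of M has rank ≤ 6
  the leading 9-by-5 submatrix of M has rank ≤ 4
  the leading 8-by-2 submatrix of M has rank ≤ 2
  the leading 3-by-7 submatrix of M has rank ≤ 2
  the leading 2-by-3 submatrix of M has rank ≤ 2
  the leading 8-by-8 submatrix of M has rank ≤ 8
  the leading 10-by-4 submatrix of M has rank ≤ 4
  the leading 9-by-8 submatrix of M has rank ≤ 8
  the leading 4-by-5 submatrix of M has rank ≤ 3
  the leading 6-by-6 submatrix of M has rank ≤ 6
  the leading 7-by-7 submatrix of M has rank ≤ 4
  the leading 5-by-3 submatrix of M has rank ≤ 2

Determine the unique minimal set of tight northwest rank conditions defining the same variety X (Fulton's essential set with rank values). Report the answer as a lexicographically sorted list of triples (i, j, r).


Propagating the 21 rank bounds to every northwest block:

  row 1: 1, 1, 1, 1, 1, 1, 1, 1, 1, 1
  row 2: 1, 2, 2, 2, 2, 2, 2, 2, 2, 2
  row 3: 1, 2, 2, 2, 2, 2, 2, 3, 3, 3
  row 4: 1, 2, 2, 3, 3, 3, 3, 4, 4, 4
  row 5: 1, 2, 2, 3, 3, 3, 3, 4, 4, 5
  row 6: 1, 2, 3, 4, 4, 4, 4, 5, 5, 6
  row 7: 1, 2, 3, 4, 4, 4, 4, 5, 6, 7
  row 8: 1, 2, 3, 4, 4, 5, 5, 6, 7, 8
  row 9: 1, 2, 3, 4, 4, 5, 6, 7, 8, 9
  row 10: 1, 2, 3, 4, 5, 6, 7, 8, 9, 10

hence w(1..10) = (1, 2, 8, 4, 10, 3, 9, 6, 7, 5).

|D(w)|=16, |Ess(w)|=6:

[(3, 7, 2), (5, 3, 2), (5, 7, 3), (5, 9, 4), (7, 7, 4), (9, 5, 4)]


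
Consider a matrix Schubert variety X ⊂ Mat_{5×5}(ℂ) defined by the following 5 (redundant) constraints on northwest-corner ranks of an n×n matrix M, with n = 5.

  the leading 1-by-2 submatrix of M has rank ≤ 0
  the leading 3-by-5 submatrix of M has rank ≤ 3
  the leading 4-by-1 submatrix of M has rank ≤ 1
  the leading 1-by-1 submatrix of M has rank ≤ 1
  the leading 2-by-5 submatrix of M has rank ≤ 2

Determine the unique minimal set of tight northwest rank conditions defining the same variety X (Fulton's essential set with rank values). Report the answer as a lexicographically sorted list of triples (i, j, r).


Reconstructing r_w from the 5 given conditions:

  row 1: 0, 0, 1, 1, 1
  row 2: 1, 1, 2, 2, 2
  row 3: 1, 2, 3, 3, 3
  row 4: 1, 2, 3, 4, 4
  row 5: 1, 2, 3, 4, 5

so w = (3, 1, 2, 4, 5).

Fulton essential set (1 of the 2 Rothe cells):

[(1, 2, 0)]


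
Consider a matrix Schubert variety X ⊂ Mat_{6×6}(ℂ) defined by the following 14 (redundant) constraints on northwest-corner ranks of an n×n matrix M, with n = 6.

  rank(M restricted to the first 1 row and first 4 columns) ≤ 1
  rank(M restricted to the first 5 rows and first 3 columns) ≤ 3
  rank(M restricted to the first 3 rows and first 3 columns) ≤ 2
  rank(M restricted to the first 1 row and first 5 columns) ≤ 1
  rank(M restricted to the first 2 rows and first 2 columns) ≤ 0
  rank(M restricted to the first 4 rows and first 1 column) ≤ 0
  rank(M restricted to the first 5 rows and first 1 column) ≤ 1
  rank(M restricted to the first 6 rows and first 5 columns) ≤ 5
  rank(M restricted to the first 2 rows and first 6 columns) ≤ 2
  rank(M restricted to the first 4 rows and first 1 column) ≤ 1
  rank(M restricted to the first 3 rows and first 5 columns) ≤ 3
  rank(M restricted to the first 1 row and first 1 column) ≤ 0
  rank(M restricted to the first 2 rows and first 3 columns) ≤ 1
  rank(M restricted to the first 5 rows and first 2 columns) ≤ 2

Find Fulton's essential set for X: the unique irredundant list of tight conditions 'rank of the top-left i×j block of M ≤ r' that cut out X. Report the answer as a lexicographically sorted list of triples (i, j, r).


Propagating the 14 rank bounds to every northwest block:

  R[1]: 0, 0, 1, 1, 1, 1
  R[2]: 0, 0, 1, 2, 2, 2
  R[3]: 0, 1, 2, 3, 3, 3
  R[4]: 0, 1, 2, 3, 4, 4
  R[5]: 1, 2, 3, 4, 5, 5
  R[6]: 1, 2, 3, 4, 5, 6

hence w(1..6) = (3, 4, 2, 5, 1, 6).

|D(w)|=6, |Ess(w)|=2:

[(2, 2, 0), (4, 1, 0)]


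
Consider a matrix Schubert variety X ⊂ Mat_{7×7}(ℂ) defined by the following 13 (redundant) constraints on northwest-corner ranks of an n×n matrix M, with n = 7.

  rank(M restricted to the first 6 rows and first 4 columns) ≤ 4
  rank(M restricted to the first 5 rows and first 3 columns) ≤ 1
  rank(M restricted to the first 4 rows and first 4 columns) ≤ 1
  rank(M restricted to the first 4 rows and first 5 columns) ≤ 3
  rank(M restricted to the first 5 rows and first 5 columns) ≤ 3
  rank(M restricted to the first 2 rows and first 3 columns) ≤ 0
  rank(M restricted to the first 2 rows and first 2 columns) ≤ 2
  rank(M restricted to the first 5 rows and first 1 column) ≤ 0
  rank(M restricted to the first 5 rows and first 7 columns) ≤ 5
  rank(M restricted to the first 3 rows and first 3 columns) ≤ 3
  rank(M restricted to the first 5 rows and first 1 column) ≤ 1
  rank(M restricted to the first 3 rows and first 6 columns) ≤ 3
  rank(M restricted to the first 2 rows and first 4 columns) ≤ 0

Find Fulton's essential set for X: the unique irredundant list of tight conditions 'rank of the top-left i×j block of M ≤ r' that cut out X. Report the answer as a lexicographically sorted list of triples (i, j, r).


Reconstructing r_w from the 13 given conditions:

  0 | 0 | 0 | 0 | 1 | 1 | 1
  0 | 0 | 0 | 0 | 1 | 2 | 2
  0 | 1 | 1 | 1 | 2 | 3 | 3
  0 | 1 | 1 | 1 | 2 | 3 | 4
  0 | 1 | 1 | 2 | 3 | 4 | 5
  1 | 2 | 2 | 3 | 4 | 5 | 6
  1 | 2 | 3 | 4 | 5 | 6 | 7

reading off 1-entries of Δ²R: w = (5, 6, 2, 7, 4, 1, 3).

|D(w)|=14, |Ess(w)|=4:

[(2, 4, 0), (4, 4, 1), (5, 1, 0), (5, 3, 1)]


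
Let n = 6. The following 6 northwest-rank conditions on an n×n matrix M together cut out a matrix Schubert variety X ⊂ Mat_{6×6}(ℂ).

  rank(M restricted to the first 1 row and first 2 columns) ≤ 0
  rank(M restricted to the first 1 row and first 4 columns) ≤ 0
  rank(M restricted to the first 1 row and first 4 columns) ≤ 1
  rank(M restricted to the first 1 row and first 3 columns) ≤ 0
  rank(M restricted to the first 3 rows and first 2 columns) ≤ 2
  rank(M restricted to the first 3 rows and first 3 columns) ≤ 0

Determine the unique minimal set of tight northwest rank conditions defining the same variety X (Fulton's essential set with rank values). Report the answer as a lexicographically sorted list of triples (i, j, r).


Reconstructing r_w from the 6 given conditions:

  i=1: 0, 0, 0, 0, 1, 1
  i=2: 0, 0, 0, 1, 2, 2
  i=3: 0, 0, 0, 1, 2, 3
  i=4: 1, 1, 1, 2, 3, 4
  i=5: 1, 2, 2, 3, 4, 5
  i=6: 1, 2, 3, 4, 5, 6

reading off 1-entries of Δ²R: w = (5, 4, 6, 1, 2, 3).

2 SE-corners of the 10-cell Rothe diagram give Ess(w):

[(1, 4, 0), (3, 3, 0)]


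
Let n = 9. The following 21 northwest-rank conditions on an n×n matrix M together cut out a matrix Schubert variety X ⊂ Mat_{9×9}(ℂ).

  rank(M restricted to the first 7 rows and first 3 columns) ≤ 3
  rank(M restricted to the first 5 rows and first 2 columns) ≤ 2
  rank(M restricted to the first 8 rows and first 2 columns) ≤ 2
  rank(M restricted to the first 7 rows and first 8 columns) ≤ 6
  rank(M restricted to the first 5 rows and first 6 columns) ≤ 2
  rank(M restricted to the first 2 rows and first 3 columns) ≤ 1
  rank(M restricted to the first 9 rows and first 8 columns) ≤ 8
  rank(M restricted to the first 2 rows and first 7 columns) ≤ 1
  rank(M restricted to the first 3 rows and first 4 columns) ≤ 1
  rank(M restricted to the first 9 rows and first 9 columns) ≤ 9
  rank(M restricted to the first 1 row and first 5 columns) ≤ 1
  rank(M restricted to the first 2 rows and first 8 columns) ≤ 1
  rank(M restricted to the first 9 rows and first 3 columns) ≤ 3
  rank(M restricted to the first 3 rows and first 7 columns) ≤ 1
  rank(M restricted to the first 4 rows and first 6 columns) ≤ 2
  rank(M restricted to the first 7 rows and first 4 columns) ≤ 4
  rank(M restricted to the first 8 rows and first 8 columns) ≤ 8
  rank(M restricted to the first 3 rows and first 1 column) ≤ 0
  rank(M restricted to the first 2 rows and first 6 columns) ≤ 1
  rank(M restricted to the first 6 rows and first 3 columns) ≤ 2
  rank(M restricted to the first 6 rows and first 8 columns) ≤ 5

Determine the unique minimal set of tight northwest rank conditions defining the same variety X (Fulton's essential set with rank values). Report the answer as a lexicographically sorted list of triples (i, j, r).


Recovering R(i,j) via the rank-extension bound from the 21 conditions:

  row 1: 0 | 1 | 1 | 1 | 1 | 1 | 1 | 1 | 1
  row 2: 0 | 1 | 1 | 1 | 1 | 1 | 1 | 1 | 2
  row 3: 0 | 1 | 1 | 1 | 1 | 1 | 1 | 2 | 3
  row 4: 1 | 2 | 2 | 2 | 2 | 2 | 2 | 3 | 4
  row 5: 1 | 2 | 2 | 2 | 2 | 2 | 3 | 4 | 5
  row 6: 1 | 2 | 2 | 3 | 3 | 3 | 4 | 5 | 6
  row 7: 1 | 2 | 3 | 4 | 4 | 4 | 5 | 6 | 7
  row 8: 1 | 2 | 3 | 4 | 5 | 5 | 6 | 7 | 8
  row 9: 1 | 2 | 3 | 4 | 5 | 6 | 7 | 8 | 9

the unique w with this rank table is (2, 9, 8, 1, 7, 4, 3, 5, 6).

ℓ(w)=19; the 5 essential cells (i,j,r):

[(2, 8, 1), (3, 1, 0), (3, 7, 1), (5, 6, 2), (6, 3, 2)]


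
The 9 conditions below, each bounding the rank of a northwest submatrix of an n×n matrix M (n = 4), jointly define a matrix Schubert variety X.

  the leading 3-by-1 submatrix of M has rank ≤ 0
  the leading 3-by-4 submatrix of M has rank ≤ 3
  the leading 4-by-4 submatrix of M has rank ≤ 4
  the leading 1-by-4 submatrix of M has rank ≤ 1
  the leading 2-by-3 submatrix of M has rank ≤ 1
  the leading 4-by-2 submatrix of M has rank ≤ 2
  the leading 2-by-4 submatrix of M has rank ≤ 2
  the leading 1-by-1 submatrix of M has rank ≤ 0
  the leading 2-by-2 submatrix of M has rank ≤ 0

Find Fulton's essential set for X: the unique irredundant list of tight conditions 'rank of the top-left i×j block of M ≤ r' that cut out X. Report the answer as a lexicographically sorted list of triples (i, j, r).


The tightest implied rank at each (i,j), from the 9 conditions:

  i=1: 0 | 0 | 1 | 1
  i=2: 0 | 0 | 1 | 2
  i=3: 0 | 1 | 2 | 3
  i=4: 1 | 2 | 3 | 4

so w = (3, 4, 2, 1).

D(w) has 5 cells with 2 SE-corners; essential set:

[(2, 2, 0), (3, 1, 0)]


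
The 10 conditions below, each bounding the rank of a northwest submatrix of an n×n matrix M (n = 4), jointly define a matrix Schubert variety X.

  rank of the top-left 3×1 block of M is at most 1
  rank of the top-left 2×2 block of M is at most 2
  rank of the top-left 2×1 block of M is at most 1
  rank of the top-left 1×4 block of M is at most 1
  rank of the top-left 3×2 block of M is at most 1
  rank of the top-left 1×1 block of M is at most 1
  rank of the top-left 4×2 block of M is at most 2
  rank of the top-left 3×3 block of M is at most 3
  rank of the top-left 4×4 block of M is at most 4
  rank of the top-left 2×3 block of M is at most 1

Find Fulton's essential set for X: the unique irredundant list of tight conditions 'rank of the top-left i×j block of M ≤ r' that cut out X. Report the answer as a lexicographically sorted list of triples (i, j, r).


Recovering R(i,j) via the rank-extension bound from the 10 conditions:

  1 1 1 1
  1 1 1 2
  1 1 2 3
  1 2 3 4

second differences of R give the permutation w = (1, 4, 3, 2).

Rothe diagram D(w) (3 cells), 2 SE-corners (essential conditions):

[(2, 3, 1), (3, 2, 1)]


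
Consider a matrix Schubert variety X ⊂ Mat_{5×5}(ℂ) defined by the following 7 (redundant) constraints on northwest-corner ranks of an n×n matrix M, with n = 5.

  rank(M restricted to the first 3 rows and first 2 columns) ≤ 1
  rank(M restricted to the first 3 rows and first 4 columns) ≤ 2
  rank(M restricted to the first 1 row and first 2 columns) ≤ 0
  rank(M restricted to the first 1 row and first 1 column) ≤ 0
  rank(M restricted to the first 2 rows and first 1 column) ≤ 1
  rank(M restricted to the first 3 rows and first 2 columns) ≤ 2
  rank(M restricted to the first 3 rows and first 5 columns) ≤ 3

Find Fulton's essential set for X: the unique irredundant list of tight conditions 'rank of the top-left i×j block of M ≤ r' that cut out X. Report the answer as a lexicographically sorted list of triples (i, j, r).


Rank table r_w(5×5) implied by the 7 constraints:

  R[1]: 0 | 0 | 1 | 1 | 1
  R[2]: 1 | 1 | 2 | 2 | 2
  R[3]: 1 | 1 | 2 | 2 | 3
  R[4]: 1 | 2 | 3 | 3 | 4
  R[5]: 1 | 2 | 3 | 4 | 5

giving w = (3, 1, 5, 2, 4) via Δ²R.

D(w) has 4 cells with 3 SE-corners; essential set:

[(1, 2, 0), (3, 2, 1), (3, 4, 2)]


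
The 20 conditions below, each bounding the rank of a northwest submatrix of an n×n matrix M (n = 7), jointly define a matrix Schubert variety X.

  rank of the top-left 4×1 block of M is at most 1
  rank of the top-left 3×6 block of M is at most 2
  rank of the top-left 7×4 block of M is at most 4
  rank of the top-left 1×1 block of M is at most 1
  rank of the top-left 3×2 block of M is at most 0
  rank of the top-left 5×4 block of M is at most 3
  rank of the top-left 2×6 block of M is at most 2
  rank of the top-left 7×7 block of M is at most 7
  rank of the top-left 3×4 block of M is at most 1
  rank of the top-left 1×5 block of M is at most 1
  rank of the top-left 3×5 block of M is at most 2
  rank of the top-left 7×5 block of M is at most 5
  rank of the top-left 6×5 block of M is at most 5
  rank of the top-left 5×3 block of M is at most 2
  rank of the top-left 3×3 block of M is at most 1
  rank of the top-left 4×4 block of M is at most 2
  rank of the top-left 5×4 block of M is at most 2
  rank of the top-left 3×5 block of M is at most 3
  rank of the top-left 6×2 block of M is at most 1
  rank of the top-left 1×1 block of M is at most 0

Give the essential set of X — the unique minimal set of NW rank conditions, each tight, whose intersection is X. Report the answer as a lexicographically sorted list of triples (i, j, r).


Recovering R(i,j) via the rank-extension bound from the 20 conditions:

  R[1]: 0, 0, 1, 1, 1, 1, 1
  R[2]: 0, 0, 1, 1, 2, 2, 2
  R[3]: 0, 0, 1, 1, 2, 2, 3
  R[4]: 1, 1, 2, 2, 3, 3, 4
  R[5]: 1, 1, 2, 2, 3, 4, 5
  R[6]: 1, 1, 2, 3, 4, 5, 6
  R[7]: 1, 2, 3, 4, 5, 6, 7

second differences of R give the permutation w = (3, 5, 7, 1, 6, 4, 2).

Rothe diagram D(w) (12 cells), 5 SE-corners (essential conditions):

[(3, 2, 0), (3, 4, 1), (3, 6, 2), (5, 4, 2), (6, 2, 1)]


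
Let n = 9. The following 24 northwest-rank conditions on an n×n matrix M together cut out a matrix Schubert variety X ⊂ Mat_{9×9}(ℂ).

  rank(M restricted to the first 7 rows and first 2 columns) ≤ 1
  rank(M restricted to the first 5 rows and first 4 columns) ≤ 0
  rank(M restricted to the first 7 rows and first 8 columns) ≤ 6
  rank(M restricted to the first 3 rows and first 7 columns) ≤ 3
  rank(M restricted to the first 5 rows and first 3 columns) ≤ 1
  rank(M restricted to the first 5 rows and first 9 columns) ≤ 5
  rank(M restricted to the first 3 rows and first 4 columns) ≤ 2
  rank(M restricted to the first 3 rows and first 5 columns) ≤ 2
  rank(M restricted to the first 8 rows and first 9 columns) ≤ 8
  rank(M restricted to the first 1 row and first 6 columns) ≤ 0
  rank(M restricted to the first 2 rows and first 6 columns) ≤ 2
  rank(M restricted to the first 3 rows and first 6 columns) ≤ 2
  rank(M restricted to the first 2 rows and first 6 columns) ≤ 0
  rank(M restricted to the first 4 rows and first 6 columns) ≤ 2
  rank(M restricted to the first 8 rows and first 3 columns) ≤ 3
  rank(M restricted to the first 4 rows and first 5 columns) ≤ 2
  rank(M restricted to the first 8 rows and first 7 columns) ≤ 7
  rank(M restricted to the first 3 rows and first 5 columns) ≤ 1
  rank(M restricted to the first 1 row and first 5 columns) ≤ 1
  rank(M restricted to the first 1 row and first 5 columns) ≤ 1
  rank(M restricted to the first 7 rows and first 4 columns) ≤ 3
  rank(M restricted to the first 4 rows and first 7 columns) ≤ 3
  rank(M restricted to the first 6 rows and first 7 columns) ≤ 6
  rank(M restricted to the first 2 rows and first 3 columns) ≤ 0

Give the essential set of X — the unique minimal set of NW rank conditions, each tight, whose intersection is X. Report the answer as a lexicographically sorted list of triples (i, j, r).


The tightest implied rank at each (i,j), from the 24 conditions:

  row 1: 0  0  0  0  0  0  1  1  1
  row 2: 0  0  0  0  0  0  1  2  2
  row 3: 0  0  0  0  1  1  2  3  3
  row 4: 0  0  0  0  1  2  3  4  4
  row 5: 0  0  0  0  1  2  3  4  5
  row 6: 1  1  1  1  2  3  4  5  6
  row 7: 1  1  2  2  3  4  5  6  7
  row 8: 1  2  3  3  4  5  6  7  8
  row 9: 1  2  3  4  5  6  7  8  9

second differences of R give the permutation w = (7, 8, 5, 6, 9, 1, 3, 2, 4).

ℓ(w)=25; the 3 essential cells (i,j,r):

[(2, 6, 0), (5, 4, 0), (7, 2, 1)]
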